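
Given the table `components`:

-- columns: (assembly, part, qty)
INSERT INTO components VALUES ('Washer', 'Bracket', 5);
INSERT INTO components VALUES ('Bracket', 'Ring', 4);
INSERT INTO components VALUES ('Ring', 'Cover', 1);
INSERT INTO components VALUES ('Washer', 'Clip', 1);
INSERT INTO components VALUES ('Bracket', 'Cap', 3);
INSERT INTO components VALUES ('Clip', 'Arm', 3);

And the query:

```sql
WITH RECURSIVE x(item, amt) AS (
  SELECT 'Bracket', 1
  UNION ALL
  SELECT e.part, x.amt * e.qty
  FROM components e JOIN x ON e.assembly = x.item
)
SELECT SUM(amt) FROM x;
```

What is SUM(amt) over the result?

12

Base: (Bracket, amt=1).
Iteration 1: components of {Bracket} -> Cap = 1*3 = 3, Ring = 1*4 = 4.
Iteration 2: components of {Cap,Ring} -> Cover = 4*1 = 4.
Iteration 3: no further components; recursion stops.
SUM(amt) = 1 + 4 + 3 + 4 = 12.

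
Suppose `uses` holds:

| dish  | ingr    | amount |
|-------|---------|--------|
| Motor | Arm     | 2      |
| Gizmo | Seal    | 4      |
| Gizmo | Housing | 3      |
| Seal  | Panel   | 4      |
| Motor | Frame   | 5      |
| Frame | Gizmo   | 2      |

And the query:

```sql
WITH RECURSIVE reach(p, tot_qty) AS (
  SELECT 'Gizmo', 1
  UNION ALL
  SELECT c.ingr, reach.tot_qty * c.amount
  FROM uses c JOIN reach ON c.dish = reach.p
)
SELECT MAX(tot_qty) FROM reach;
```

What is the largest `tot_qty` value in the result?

Base: (Gizmo, tot_qty=1).
Iteration 1: components of {Gizmo} -> Housing = 1*3 = 3, Seal = 1*4 = 4.
Iteration 2: components of {Housing,Seal} -> Panel = 4*4 = 16.
Iteration 3: no further components; recursion stops.
tot_qty values: 1, 4, 3, 16; the maximum is 16.

16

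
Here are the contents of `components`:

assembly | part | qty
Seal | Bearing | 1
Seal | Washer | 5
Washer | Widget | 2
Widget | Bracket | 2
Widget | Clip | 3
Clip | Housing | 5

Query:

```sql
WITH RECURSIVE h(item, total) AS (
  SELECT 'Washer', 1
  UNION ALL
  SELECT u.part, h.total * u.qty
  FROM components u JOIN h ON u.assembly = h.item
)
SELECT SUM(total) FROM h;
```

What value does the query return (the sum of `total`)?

43

Base: (Washer, total=1).
Iteration 1: components of {Washer} -> Widget = 1*2 = 2.
Iteration 2: components of {Widget} -> Bracket = 2*2 = 4, Clip = 2*3 = 6.
Iteration 3: components of {Bracket,Clip} -> Housing = 6*5 = 30.
Iteration 4: no further components; recursion stops.
SUM(total) = 1 + 2 + 4 + 6 + 30 = 43.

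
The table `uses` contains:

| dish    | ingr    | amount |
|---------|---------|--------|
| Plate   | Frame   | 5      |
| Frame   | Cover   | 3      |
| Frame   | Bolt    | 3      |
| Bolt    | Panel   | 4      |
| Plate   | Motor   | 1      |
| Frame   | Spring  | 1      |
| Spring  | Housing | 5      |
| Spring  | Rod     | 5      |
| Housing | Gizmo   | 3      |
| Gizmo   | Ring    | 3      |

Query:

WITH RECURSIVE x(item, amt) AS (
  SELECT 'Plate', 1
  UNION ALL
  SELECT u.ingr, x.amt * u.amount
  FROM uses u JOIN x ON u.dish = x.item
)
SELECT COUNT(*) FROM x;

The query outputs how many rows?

11

Base: (Plate, amt=1).
Iteration 1: components of {Plate} -> Frame = 1*5 = 5, Motor = 1*1 = 1.
Iteration 2: components of {Frame,Motor} -> Bolt = 5*3 = 15, Cover = 5*3 = 15, Spring = 5*1 = 5.
Iteration 3: components of {Bolt,Cover,Spring} -> Housing = 5*5 = 25, Panel = 15*4 = 60, Rod = 5*5 = 25.
Iteration 4: components of {Housing,Panel,Rod} -> Gizmo = 25*3 = 75.
Iteration 5: components of {Gizmo} -> Ring = 75*3 = 225.
Iteration 6: no further components; recursion stops.
Total rows emitted: 11.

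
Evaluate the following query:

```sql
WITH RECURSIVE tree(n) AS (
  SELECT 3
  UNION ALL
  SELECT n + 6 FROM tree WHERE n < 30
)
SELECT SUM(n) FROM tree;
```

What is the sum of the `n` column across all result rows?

Base: n=3.
Iteration 1: 3 < 30 holds -> n = 3 + 6 = 9.
Iteration 2: 9 < 30 holds -> n = 9 + 6 = 15.
Iteration 3: 15 < 30 holds -> n = 15 + 6 = 21.
Iteration 4: 21 < 30 holds -> n = 21 + 6 = 27.
Iteration 5: 27 < 30 holds -> n = 27 + 6 = 33.
Iteration 6: 33 < 30 fails; recursion stops.
SUM(n) = 3 + 9 + 15 + 21 + 27 + 33 = 108.

108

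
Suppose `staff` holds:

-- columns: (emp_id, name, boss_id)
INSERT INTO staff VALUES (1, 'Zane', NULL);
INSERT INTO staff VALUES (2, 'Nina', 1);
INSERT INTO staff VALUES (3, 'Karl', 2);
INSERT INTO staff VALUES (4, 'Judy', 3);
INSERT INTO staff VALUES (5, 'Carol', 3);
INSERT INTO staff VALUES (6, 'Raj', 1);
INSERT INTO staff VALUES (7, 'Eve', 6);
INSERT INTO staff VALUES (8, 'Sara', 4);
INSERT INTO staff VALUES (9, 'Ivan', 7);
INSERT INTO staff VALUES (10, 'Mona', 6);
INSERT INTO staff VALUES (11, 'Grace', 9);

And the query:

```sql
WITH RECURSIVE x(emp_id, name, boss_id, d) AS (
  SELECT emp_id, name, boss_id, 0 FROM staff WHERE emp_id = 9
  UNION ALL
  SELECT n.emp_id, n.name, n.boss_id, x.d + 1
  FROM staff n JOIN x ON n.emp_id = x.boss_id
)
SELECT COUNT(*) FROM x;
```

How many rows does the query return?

Base: emp_id=9 (Ivan), boss_id=7, d 0.
Iteration 1: join on emp_id=7 -> Eve (id 7, boss_id=6, d 1).
Iteration 2: join on emp_id=6 -> Raj (id 6, boss_id=1, d 2).
Iteration 3: join on emp_id=1 -> Zane (id 1, boss_id=NULL, d 3).
Iteration 4: boss_id is NULL; no match; recursion stops.
Total rows emitted: 4.

4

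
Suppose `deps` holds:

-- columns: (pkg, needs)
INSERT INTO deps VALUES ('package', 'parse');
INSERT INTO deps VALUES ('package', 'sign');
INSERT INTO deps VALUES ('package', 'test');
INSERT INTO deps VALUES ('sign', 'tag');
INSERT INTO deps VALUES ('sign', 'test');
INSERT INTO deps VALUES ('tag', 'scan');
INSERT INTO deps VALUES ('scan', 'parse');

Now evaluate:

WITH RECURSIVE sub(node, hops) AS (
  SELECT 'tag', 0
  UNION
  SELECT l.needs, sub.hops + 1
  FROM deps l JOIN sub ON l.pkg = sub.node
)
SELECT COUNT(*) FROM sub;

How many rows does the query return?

3

Base: (tag, hops=0).
Iteration 1: edges from {tag} -> (scan, hops=1).
Iteration 2: edges from {scan} -> (parse, hops=2).
Iteration 3: no outgoing edges from {parse}; recursion stops.
Total rows emitted: 3.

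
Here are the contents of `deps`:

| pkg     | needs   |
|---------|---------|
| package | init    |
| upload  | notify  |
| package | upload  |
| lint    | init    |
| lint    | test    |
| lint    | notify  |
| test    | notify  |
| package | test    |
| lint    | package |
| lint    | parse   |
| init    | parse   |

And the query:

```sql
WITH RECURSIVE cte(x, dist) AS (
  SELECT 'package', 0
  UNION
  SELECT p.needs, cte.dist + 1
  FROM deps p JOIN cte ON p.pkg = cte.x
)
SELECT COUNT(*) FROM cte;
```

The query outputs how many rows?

6

Base: (package, dist=0).
Iteration 1: edges from {package} -> (init, dist=1), (test, dist=1), (upload, dist=1).
Iteration 2: edges from {init,test,upload} -> (notify, dist=2), (parse, dist=2). [UNION drops 1 duplicate row(s)]
Iteration 3: no outgoing edges from {notify,parse}; recursion stops.
Total rows emitted: 6.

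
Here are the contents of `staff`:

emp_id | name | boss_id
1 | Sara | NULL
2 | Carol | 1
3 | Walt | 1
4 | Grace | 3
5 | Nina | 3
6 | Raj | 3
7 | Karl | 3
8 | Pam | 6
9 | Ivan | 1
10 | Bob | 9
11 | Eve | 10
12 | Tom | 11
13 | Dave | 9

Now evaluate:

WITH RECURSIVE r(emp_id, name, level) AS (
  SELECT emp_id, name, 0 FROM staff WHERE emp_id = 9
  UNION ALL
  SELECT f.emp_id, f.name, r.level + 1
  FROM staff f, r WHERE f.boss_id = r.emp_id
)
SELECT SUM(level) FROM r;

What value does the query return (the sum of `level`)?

7

Base: emp_id=9 (Ivan) at level 0.
Iteration 1: rows with boss_id in {9} -> Bob (id 10, level 1), Dave (id 13, level 1).
Iteration 2: rows with boss_id in {10,13} -> Eve (id 11, level 2).
Iteration 3: rows with boss_id in {11} -> Tom (id 12, level 3).
Iteration 4: no rows with boss_id in {12}; recursion stops.
SUM(level) = 0 + 1 + 1 + 2 + 3 = 7.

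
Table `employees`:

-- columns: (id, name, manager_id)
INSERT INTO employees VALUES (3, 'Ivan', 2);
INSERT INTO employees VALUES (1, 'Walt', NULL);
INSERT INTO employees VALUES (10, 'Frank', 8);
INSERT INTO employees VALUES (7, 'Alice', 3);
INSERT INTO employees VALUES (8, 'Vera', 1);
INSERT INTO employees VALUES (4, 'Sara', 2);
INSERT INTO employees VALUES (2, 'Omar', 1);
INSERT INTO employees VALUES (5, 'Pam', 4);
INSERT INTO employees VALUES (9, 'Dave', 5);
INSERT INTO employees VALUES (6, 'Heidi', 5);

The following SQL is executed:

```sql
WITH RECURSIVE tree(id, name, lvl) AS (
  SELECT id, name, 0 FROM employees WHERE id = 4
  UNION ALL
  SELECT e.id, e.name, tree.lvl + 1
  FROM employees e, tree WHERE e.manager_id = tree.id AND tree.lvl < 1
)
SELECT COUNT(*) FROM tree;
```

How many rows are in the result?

2

Base: id=4 (Sara) at lvl 0.
Iteration 1: rows with manager_id in {4} -> Pam (id 5, lvl 1).
Iteration 2: lvl < 1 fails for all current rows; recursion stops.
Total rows emitted: 2.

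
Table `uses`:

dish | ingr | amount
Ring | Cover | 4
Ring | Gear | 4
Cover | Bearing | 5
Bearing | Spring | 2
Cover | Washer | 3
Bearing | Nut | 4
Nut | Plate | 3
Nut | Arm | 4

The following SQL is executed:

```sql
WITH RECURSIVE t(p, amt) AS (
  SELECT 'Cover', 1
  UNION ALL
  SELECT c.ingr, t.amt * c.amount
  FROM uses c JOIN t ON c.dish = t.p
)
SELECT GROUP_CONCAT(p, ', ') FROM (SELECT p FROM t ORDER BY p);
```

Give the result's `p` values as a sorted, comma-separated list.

Arm, Bearing, Cover, Nut, Plate, Spring, Washer

Base: (Cover, amt=1).
Iteration 1: components of {Cover} -> Bearing = 1*5 = 5, Washer = 1*3 = 3.
Iteration 2: components of {Bearing,Washer} -> Nut = 5*4 = 20, Spring = 5*2 = 10.
Iteration 3: components of {Nut,Spring} -> Arm = 20*4 = 80, Plate = 20*3 = 60.
Iteration 4: no further components; recursion stops.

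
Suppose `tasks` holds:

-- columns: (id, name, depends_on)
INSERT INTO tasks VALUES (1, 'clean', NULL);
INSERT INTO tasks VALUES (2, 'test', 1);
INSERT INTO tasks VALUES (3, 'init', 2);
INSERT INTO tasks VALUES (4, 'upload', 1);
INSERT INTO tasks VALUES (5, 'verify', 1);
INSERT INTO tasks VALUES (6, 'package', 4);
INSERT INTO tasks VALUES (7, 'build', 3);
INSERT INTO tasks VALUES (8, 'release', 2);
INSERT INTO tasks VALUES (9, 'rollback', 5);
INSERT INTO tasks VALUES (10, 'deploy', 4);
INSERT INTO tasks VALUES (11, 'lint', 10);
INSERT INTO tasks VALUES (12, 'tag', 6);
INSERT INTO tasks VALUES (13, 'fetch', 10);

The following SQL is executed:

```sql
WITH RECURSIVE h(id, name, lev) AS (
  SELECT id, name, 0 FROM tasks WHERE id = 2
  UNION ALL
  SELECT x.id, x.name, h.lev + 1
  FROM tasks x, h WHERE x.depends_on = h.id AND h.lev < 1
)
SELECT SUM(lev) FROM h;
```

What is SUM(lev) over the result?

2

Base: id=2 (test) at lev 0.
Iteration 1: rows with depends_on in {2} -> init (id 3, lev 1), release (id 8, lev 1).
Iteration 2: lev < 1 fails for all current rows; recursion stops.
SUM(lev) = 0 + 1 + 1 = 2.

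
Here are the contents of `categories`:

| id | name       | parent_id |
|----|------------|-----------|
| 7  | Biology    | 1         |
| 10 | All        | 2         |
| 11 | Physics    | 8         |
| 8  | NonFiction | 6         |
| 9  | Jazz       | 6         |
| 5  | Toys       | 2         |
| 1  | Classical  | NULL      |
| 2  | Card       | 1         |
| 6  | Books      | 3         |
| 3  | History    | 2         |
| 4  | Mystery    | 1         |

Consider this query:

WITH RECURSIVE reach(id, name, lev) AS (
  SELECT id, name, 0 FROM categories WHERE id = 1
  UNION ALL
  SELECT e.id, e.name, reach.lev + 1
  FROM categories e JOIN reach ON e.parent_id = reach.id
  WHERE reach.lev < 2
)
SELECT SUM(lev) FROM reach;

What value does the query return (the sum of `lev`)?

Base: id=1 (Classical) at lev 0.
Iteration 1: rows with parent_id in {1} -> Card (id 2, lev 1), Mystery (id 4, lev 1), Biology (id 7, lev 1).
Iteration 2: rows with parent_id in {2,4,7} -> History (id 3, lev 2), Toys (id 5, lev 2), All (id 10, lev 2).
Iteration 3: lev < 2 fails for all current rows; recursion stops.
SUM(lev) = 0 + 1 + 1 + 1 + 2 + 2 + 2 = 9.

9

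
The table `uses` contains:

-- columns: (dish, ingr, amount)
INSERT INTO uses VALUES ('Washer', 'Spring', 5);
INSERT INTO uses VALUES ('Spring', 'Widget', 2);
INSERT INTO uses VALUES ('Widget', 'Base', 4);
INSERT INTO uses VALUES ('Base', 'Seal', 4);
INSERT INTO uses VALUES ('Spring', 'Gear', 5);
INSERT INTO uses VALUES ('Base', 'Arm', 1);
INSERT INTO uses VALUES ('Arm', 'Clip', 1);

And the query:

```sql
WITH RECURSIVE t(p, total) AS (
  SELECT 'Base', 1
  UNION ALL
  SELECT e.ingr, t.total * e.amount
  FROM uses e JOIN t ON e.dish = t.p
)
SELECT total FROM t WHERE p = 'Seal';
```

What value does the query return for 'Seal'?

Base: (Base, total=1).
Iteration 1: components of {Base} -> Arm = 1*1 = 1, Seal = 1*4 = 4.
Iteration 2: components of {Arm,Seal} -> Clip = 1*1 = 1.
Iteration 3: no further components; recursion stops.

4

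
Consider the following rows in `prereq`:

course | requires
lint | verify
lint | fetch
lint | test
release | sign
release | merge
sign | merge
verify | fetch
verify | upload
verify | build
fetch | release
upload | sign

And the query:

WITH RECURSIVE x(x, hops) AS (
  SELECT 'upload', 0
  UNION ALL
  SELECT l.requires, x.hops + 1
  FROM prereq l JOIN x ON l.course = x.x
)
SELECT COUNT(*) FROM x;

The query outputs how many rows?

Base: (upload, hops=0).
Iteration 1: edges from {upload} -> (sign, hops=1).
Iteration 2: edges from {sign} -> (merge, hops=2).
Iteration 3: no outgoing edges from {merge}; recursion stops.
Total rows emitted: 3.

3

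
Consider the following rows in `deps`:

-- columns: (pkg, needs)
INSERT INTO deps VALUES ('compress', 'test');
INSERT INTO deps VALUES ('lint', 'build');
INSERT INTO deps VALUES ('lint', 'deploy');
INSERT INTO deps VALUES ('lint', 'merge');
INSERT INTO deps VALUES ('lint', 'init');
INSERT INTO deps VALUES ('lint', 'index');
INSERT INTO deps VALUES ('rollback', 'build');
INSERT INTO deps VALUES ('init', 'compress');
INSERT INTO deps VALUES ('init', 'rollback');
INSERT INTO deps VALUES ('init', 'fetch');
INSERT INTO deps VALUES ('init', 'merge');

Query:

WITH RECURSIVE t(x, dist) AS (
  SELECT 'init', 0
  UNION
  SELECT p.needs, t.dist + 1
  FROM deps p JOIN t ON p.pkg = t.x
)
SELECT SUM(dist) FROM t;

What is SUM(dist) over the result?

Base: (init, dist=0).
Iteration 1: edges from {init} -> (compress, dist=1), (fetch, dist=1), (merge, dist=1), (rollback, dist=1).
Iteration 2: edges from {compress,fetch,merge,rollback} -> (build, dist=2), (test, dist=2).
Iteration 3: no outgoing edges from {build,test}; recursion stops.
SUM(dist) = 0 + 1 + 1 + 1 + 1 + 2 + 2 = 8.

8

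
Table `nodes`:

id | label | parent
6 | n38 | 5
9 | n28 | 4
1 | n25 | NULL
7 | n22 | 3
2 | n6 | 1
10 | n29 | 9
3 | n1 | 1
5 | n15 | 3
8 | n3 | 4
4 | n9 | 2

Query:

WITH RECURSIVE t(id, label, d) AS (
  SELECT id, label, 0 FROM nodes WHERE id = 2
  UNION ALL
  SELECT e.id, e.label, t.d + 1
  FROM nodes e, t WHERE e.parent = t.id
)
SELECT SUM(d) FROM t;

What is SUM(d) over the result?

Base: id=2 (n6) at d 0.
Iteration 1: rows with parent in {2} -> n9 (id 4, d 1).
Iteration 2: rows with parent in {4} -> n3 (id 8, d 2), n28 (id 9, d 2).
Iteration 3: rows with parent in {8,9} -> n29 (id 10, d 3).
Iteration 4: no rows with parent in {10}; recursion stops.
SUM(d) = 0 + 1 + 2 + 2 + 3 = 8.

8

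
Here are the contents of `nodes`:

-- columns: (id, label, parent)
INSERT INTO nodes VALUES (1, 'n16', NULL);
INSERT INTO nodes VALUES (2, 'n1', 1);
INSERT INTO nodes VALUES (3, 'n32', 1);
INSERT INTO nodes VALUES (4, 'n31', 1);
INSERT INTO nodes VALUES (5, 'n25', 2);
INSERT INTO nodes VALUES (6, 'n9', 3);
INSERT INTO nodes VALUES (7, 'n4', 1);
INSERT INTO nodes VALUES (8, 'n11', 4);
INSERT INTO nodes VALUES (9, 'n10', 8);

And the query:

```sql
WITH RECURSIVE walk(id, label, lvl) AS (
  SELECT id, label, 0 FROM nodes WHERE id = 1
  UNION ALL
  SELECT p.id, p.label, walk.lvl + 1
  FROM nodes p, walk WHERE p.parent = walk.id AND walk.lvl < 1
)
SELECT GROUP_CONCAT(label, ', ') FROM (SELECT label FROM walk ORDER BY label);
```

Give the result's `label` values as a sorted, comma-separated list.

n1, n16, n31, n32, n4

Base: id=1 (n16) at lvl 0.
Iteration 1: rows with parent in {1} -> n1 (id 2, lvl 1), n32 (id 3, lvl 1), n31 (id 4, lvl 1), n4 (id 7, lvl 1).
Iteration 2: lvl < 1 fails for all current rows; recursion stops.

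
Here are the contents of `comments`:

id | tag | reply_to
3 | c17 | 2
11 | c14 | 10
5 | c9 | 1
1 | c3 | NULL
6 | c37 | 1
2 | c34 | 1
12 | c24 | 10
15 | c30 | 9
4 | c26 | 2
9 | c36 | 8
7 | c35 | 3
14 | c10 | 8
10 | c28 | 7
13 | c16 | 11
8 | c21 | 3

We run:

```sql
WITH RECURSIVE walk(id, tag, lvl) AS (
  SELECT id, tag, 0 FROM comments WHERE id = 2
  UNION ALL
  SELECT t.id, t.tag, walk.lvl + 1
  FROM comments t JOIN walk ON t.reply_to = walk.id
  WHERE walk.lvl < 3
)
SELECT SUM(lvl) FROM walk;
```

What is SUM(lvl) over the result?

15

Base: id=2 (c34) at lvl 0.
Iteration 1: rows with reply_to in {2} -> c17 (id 3, lvl 1), c26 (id 4, lvl 1).
Iteration 2: rows with reply_to in {3,4} -> c35 (id 7, lvl 2), c21 (id 8, lvl 2).
Iteration 3: rows with reply_to in {7,8} -> c36 (id 9, lvl 3), c28 (id 10, lvl 3), c10 (id 14, lvl 3).
Iteration 4: lvl < 3 fails for all current rows; recursion stops.
SUM(lvl) = 0 + 1 + 1 + 2 + 2 + 3 + 3 + 3 = 15.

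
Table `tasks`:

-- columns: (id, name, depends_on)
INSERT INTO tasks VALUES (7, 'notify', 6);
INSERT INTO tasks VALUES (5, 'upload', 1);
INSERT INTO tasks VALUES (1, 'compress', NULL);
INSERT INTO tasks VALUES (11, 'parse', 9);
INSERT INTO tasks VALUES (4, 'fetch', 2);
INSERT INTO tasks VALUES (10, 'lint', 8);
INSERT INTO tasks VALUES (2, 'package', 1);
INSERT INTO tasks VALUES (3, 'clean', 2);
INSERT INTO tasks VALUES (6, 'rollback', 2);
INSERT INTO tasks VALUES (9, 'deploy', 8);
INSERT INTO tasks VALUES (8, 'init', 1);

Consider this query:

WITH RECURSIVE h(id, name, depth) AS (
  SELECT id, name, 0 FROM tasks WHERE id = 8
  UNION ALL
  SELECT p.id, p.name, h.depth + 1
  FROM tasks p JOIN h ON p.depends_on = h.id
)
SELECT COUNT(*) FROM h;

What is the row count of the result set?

Base: id=8 (init) at depth 0.
Iteration 1: rows with depends_on in {8} -> deploy (id 9, depth 1), lint (id 10, depth 1).
Iteration 2: rows with depends_on in {9,10} -> parse (id 11, depth 2).
Iteration 3: no rows with depends_on in {11}; recursion stops.
Total rows emitted: 4.

4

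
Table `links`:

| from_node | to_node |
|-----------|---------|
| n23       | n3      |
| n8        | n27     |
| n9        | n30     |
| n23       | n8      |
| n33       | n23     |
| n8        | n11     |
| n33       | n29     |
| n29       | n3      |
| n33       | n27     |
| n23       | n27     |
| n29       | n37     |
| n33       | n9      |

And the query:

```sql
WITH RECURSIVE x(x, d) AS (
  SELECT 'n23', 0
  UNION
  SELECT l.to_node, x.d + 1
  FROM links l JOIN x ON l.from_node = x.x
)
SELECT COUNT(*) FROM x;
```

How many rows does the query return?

6

Base: (n23, d=0).
Iteration 1: edges from {n23} -> (n27, d=1), (n3, d=1), (n8, d=1).
Iteration 2: edges from {n27,n3,n8} -> (n11, d=2), (n27, d=2).
Iteration 3: no outgoing edges from {n11,n27}; recursion stops.
Total rows emitted: 6.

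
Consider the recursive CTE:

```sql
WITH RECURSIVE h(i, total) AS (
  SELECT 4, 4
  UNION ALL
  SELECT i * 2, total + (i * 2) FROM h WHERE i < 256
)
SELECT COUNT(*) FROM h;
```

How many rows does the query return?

Base: i=4, total=4.
Iteration 1: 4 < 256 holds -> i = 4 * 2 = 8, total = 4 + 8 = 12.
Iteration 2: 8 < 256 holds -> i = 8 * 2 = 16, total = 12 + 16 = 28.
Iteration 3: 16 < 256 holds -> i = 16 * 2 = 32, total = 28 + 32 = 60.
Iteration 4: 32 < 256 holds -> i = 32 * 2 = 64, total = 60 + 64 = 124.
Iteration 5: 64 < 256 holds -> i = 64 * 2 = 128, total = 124 + 128 = 252.
Iteration 6: 128 < 256 holds -> i = 128 * 2 = 256, total = 252 + 256 = 508.
Iteration 7: 256 < 256 fails; recursion stops.
Total rows emitted: 7.

7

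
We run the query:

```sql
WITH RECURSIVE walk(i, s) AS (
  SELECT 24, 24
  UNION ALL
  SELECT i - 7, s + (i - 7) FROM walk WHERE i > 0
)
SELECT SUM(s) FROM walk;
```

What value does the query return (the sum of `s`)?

220

Base: i=24, s=24.
Iteration 1: 24 > 0 holds -> i = 24 - 7 = 17, s = 24 + 17 = 41.
Iteration 2: 17 > 0 holds -> i = 17 - 7 = 10, s = 41 + 10 = 51.
Iteration 3: 10 > 0 holds -> i = 10 - 7 = 3, s = 51 + 3 = 54.
Iteration 4: 3 > 0 holds -> i = 3 - 7 = -4, s = 54 + -4 = 50.
Iteration 5: -4 > 0 fails; recursion stops.
SUM(s) = 24 + 41 + 51 + 54 + 50 = 220.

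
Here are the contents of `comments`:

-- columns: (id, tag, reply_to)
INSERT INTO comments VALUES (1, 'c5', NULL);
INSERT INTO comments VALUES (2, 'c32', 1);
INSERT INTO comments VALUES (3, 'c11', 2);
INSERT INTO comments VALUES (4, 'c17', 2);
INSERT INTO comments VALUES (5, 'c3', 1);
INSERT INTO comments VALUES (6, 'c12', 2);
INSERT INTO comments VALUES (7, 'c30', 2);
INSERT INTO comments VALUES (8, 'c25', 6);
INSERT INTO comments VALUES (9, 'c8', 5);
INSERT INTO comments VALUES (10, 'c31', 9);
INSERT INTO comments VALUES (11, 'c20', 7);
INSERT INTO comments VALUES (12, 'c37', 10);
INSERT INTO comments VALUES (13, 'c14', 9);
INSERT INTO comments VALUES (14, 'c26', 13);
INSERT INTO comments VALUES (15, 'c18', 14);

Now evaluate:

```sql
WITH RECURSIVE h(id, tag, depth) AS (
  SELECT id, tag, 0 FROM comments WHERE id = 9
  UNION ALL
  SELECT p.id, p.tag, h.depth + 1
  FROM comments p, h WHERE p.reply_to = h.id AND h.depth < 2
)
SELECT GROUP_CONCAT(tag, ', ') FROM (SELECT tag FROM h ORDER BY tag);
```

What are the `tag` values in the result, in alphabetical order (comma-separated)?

Base: id=9 (c8) at depth 0.
Iteration 1: rows with reply_to in {9} -> c31 (id 10, depth 1), c14 (id 13, depth 1).
Iteration 2: rows with reply_to in {10,13} -> c37 (id 12, depth 2), c26 (id 14, depth 2).
Iteration 3: depth < 2 fails for all current rows; recursion stops.

c14, c26, c31, c37, c8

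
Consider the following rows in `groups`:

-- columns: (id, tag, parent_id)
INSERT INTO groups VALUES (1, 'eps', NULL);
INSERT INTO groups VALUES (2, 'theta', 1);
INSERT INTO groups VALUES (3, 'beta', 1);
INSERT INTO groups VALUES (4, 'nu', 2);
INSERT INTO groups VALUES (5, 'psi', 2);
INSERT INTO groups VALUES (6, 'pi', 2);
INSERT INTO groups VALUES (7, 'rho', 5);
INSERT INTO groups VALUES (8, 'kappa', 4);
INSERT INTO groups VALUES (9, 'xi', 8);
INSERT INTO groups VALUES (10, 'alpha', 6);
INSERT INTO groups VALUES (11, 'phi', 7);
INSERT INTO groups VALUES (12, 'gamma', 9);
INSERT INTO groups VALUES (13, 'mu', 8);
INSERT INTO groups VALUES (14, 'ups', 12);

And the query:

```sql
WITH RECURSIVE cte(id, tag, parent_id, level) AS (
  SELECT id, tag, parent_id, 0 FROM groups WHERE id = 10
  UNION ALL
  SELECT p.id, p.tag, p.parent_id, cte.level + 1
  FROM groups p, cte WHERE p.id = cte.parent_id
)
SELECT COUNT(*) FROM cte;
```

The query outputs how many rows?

4

Base: id=10 (alpha), parent_id=6, level 0.
Iteration 1: join on id=6 -> pi (id 6, parent_id=2, level 1).
Iteration 2: join on id=2 -> theta (id 2, parent_id=1, level 2).
Iteration 3: join on id=1 -> eps (id 1, parent_id=NULL, level 3).
Iteration 4: parent_id is NULL; no match; recursion stops.
Total rows emitted: 4.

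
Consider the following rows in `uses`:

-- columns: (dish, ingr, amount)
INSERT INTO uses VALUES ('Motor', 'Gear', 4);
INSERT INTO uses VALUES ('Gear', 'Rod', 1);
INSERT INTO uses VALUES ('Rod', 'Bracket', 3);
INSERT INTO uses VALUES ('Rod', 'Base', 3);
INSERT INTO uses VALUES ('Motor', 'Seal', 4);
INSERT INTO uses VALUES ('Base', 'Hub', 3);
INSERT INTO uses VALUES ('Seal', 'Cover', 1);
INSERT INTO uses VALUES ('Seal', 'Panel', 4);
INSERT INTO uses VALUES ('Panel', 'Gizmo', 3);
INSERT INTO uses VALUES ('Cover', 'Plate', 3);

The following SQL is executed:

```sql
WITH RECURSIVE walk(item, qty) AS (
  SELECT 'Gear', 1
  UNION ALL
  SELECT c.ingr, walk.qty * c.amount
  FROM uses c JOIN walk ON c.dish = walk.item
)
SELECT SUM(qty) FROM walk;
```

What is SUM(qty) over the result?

17

Base: (Gear, qty=1).
Iteration 1: components of {Gear} -> Rod = 1*1 = 1.
Iteration 2: components of {Rod} -> Base = 1*3 = 3, Bracket = 1*3 = 3.
Iteration 3: components of {Base,Bracket} -> Hub = 3*3 = 9.
Iteration 4: no further components; recursion stops.
SUM(qty) = 1 + 1 + 3 + 3 + 9 = 17.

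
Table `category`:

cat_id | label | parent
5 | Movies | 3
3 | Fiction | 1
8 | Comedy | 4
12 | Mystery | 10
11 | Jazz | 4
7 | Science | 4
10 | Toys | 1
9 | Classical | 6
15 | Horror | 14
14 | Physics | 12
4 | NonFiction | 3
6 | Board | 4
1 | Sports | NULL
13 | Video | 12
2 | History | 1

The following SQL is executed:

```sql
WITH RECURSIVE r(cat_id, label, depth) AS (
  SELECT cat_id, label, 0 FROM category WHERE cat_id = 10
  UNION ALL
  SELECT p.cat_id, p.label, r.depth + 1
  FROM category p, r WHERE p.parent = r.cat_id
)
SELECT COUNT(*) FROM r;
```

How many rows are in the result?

5

Base: cat_id=10 (Toys) at depth 0.
Iteration 1: rows with parent in {10} -> Mystery (id 12, depth 1).
Iteration 2: rows with parent in {12} -> Video (id 13, depth 2), Physics (id 14, depth 2).
Iteration 3: rows with parent in {13,14} -> Horror (id 15, depth 3).
Iteration 4: no rows with parent in {15}; recursion stops.
Total rows emitted: 5.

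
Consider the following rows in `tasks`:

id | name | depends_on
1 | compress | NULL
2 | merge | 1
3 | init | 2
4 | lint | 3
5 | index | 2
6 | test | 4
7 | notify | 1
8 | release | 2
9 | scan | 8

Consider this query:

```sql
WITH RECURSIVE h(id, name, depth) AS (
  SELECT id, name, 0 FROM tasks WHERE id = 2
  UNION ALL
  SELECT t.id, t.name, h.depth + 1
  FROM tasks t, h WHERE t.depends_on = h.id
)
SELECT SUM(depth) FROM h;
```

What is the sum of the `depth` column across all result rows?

Base: id=2 (merge) at depth 0.
Iteration 1: rows with depends_on in {2} -> init (id 3, depth 1), index (id 5, depth 1), release (id 8, depth 1).
Iteration 2: rows with depends_on in {3,5,8} -> lint (id 4, depth 2), scan (id 9, depth 2).
Iteration 3: rows with depends_on in {4,9} -> test (id 6, depth 3).
Iteration 4: no rows with depends_on in {6}; recursion stops.
SUM(depth) = 0 + 1 + 1 + 1 + 2 + 2 + 3 = 10.

10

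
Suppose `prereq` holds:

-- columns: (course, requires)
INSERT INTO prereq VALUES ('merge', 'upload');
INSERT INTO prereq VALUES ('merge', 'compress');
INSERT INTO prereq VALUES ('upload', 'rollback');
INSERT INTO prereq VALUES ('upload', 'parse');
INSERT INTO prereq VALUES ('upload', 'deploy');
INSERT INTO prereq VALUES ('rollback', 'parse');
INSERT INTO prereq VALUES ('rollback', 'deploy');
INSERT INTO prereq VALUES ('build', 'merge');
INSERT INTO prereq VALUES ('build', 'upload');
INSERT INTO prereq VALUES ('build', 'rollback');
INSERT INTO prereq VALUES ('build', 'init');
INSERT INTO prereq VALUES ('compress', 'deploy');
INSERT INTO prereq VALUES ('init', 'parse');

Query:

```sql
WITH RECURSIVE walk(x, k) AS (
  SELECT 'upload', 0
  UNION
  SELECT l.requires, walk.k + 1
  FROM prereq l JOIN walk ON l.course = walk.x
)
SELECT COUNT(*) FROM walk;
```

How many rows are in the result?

Base: (upload, k=0).
Iteration 1: edges from {upload} -> (deploy, k=1), (parse, k=1), (rollback, k=1).
Iteration 2: edges from {deploy,parse,rollback} -> (deploy, k=2), (parse, k=2).
Iteration 3: no outgoing edges from {deploy,parse}; recursion stops.
Total rows emitted: 6.

6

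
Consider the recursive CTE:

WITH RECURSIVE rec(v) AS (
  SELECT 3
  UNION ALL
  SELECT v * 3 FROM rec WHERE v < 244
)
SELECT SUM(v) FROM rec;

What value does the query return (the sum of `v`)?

Base: v=3.
Iteration 1: 3 < 244 holds -> v = 3 * 3 = 9.
Iteration 2: 9 < 244 holds -> v = 9 * 3 = 27.
Iteration 3: 27 < 244 holds -> v = 27 * 3 = 81.
Iteration 4: 81 < 244 holds -> v = 81 * 3 = 243.
Iteration 5: 243 < 244 holds -> v = 243 * 3 = 729.
Iteration 6: 729 < 244 fails; recursion stops.
SUM(v) = 3 + 9 + 27 + 81 + 243 + 729 = 1092.

1092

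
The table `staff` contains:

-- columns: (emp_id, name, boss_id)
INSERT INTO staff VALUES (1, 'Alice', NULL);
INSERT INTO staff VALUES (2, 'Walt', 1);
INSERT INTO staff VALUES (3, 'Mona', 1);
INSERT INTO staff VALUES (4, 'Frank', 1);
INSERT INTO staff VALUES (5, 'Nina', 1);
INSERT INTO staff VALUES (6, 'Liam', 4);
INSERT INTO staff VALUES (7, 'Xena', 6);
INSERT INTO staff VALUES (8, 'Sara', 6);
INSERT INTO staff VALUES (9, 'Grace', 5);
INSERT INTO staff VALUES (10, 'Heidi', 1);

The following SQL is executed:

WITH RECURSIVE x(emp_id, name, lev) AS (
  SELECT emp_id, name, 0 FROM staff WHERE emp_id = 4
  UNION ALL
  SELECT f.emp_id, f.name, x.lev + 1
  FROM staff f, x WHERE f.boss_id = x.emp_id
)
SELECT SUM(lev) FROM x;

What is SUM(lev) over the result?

Base: emp_id=4 (Frank) at lev 0.
Iteration 1: rows with boss_id in {4} -> Liam (id 6, lev 1).
Iteration 2: rows with boss_id in {6} -> Xena (id 7, lev 2), Sara (id 8, lev 2).
Iteration 3: no rows with boss_id in {7,8}; recursion stops.
SUM(lev) = 0 + 1 + 2 + 2 = 5.

5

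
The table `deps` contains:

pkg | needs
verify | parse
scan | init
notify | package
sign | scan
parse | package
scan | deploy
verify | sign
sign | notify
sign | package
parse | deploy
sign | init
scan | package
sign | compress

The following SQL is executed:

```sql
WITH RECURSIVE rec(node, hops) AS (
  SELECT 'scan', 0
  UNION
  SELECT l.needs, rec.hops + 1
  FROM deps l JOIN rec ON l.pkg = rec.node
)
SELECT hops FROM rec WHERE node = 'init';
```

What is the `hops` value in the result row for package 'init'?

1

Base: (scan, hops=0).
Iteration 1: edges from {scan} -> (deploy, hops=1), (init, hops=1), (package, hops=1).
Iteration 2: no outgoing edges from {deploy,init,package}; recursion stops.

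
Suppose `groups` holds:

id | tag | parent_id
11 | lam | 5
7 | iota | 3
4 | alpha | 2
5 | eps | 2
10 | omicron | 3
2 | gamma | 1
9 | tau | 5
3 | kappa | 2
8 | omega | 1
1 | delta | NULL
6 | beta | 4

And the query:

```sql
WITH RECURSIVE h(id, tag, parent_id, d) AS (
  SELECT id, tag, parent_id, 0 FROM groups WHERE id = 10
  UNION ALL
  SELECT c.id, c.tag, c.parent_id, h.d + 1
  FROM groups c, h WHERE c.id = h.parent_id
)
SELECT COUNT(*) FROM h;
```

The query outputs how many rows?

4

Base: id=10 (omicron), parent_id=3, d 0.
Iteration 1: join on id=3 -> kappa (id 3, parent_id=2, d 1).
Iteration 2: join on id=2 -> gamma (id 2, parent_id=1, d 2).
Iteration 3: join on id=1 -> delta (id 1, parent_id=NULL, d 3).
Iteration 4: parent_id is NULL; no match; recursion stops.
Total rows emitted: 4.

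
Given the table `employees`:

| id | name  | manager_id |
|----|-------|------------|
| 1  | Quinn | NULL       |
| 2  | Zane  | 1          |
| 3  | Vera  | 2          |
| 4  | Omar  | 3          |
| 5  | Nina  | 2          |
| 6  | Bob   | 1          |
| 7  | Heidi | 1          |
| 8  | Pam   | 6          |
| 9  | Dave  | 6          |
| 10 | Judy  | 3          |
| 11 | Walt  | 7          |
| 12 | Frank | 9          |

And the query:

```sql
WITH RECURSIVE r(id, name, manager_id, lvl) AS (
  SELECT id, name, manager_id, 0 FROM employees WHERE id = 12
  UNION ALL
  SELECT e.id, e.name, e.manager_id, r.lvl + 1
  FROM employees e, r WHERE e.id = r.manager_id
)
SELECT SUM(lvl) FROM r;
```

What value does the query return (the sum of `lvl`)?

Base: id=12 (Frank), manager_id=9, lvl 0.
Iteration 1: join on id=9 -> Dave (id 9, manager_id=6, lvl 1).
Iteration 2: join on id=6 -> Bob (id 6, manager_id=1, lvl 2).
Iteration 3: join on id=1 -> Quinn (id 1, manager_id=NULL, lvl 3).
Iteration 4: manager_id is NULL; no match; recursion stops.
SUM(lvl) = 0 + 1 + 2 + 3 = 6.

6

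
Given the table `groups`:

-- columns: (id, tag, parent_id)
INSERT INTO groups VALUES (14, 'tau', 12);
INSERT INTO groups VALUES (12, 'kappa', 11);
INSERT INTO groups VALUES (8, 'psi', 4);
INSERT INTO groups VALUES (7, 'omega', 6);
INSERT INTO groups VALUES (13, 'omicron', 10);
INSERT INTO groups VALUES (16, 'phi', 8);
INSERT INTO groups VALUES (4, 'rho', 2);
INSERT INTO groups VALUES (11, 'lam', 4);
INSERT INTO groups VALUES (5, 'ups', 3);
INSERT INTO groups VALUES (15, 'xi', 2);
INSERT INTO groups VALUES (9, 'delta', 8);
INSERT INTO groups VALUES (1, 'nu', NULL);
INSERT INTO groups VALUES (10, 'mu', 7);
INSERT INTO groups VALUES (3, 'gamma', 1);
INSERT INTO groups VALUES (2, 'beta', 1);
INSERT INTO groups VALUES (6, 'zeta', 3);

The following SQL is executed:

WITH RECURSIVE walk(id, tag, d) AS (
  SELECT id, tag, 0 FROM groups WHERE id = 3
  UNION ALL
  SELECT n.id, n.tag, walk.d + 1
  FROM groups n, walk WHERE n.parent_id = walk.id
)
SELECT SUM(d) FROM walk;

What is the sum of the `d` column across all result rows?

11

Base: id=3 (gamma) at d 0.
Iteration 1: rows with parent_id in {3} -> ups (id 5, d 1), zeta (id 6, d 1).
Iteration 2: rows with parent_id in {5,6} -> omega (id 7, d 2).
Iteration 3: rows with parent_id in {7} -> mu (id 10, d 3).
Iteration 4: rows with parent_id in {10} -> omicron (id 13, d 4).
Iteration 5: no rows with parent_id in {13}; recursion stops.
SUM(d) = 0 + 1 + 1 + 2 + 3 + 4 = 11.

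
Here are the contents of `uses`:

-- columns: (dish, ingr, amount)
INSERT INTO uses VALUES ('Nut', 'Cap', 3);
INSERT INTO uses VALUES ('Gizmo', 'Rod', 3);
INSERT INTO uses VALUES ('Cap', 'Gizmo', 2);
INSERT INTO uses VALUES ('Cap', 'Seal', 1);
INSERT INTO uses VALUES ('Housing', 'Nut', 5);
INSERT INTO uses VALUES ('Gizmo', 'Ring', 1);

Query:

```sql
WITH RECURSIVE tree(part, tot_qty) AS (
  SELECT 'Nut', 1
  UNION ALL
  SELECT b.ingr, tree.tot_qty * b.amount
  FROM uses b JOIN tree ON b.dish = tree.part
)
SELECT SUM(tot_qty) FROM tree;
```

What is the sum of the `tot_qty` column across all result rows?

37

Base: (Nut, tot_qty=1).
Iteration 1: components of {Nut} -> Cap = 1*3 = 3.
Iteration 2: components of {Cap} -> Gizmo = 3*2 = 6, Seal = 3*1 = 3.
Iteration 3: components of {Gizmo,Seal} -> Ring = 6*1 = 6, Rod = 6*3 = 18.
Iteration 4: no further components; recursion stops.
SUM(tot_qty) = 1 + 3 + 6 + 3 + 6 + 18 = 37.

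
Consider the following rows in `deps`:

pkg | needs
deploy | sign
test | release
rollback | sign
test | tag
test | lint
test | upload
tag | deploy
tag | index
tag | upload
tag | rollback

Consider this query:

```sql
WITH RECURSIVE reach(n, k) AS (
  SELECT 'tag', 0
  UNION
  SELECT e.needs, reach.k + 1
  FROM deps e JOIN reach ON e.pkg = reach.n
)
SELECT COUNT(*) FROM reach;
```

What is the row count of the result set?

Base: (tag, k=0).
Iteration 1: edges from {tag} -> (deploy, k=1), (index, k=1), (rollback, k=1), (upload, k=1).
Iteration 2: edges from {deploy,index,rollback,upload} -> (sign, k=2). [UNION drops 1 duplicate row(s)]
Iteration 3: no outgoing edges from {sign}; recursion stops.
Total rows emitted: 6.

6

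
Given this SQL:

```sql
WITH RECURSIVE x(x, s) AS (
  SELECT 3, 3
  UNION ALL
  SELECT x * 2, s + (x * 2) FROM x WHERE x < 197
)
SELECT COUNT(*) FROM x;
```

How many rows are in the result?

Base: x=3, s=3.
Iteration 1: 3 < 197 holds -> x = 3 * 2 = 6, s = 3 + 6 = 9.
Iteration 2: 6 < 197 holds -> x = 6 * 2 = 12, s = 9 + 12 = 21.
Iteration 3: 12 < 197 holds -> x = 12 * 2 = 24, s = 21 + 24 = 45.
Iteration 4: 24 < 197 holds -> x = 24 * 2 = 48, s = 45 + 48 = 93.
Iteration 5: 48 < 197 holds -> x = 48 * 2 = 96, s = 93 + 96 = 189.
Iteration 6: 96 < 197 holds -> x = 96 * 2 = 192, s = 189 + 192 = 381.
Iteration 7: 192 < 197 holds -> x = 192 * 2 = 384, s = 381 + 384 = 765.
Iteration 8: 384 < 197 fails; recursion stops.
Total rows emitted: 8.

8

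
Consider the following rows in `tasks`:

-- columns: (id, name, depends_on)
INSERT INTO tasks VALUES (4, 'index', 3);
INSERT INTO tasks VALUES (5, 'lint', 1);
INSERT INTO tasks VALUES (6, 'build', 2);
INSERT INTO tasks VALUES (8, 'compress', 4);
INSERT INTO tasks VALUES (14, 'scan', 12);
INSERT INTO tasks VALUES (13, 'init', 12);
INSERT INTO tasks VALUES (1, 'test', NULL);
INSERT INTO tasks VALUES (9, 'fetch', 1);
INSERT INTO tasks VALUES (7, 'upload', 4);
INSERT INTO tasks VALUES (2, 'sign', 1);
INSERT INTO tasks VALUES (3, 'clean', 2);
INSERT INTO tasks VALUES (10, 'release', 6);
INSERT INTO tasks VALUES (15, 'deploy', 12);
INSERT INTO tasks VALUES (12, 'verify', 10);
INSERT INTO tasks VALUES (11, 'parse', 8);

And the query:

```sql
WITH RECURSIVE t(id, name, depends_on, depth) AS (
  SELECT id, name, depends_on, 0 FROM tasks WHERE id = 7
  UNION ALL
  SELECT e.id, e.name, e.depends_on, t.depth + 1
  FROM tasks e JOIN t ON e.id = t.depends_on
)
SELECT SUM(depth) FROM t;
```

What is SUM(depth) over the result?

10

Base: id=7 (upload), depends_on=4, depth 0.
Iteration 1: join on id=4 -> index (id 4, depends_on=3, depth 1).
Iteration 2: join on id=3 -> clean (id 3, depends_on=2, depth 2).
Iteration 3: join on id=2 -> sign (id 2, depends_on=1, depth 3).
Iteration 4: join on id=1 -> test (id 1, depends_on=NULL, depth 4).
Iteration 5: depends_on is NULL; no match; recursion stops.
SUM(depth) = 0 + 1 + 2 + 3 + 4 = 10.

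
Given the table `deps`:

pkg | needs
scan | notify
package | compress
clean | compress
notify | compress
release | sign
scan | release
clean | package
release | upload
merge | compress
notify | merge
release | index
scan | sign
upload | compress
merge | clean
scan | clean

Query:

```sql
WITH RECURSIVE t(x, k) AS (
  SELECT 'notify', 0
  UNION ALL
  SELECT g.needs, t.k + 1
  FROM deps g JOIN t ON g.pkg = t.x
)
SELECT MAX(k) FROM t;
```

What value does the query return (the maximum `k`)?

Base: (notify, k=0).
Iteration 1: edges from {notify} -> (compress, k=1), (merge, k=1).
Iteration 2: edges from {compress,merge} -> (clean, k=2), (compress, k=2).
Iteration 3: edges from {clean,compress} -> (compress, k=3), (package, k=3).
Iteration 4: edges from {compress,package} -> (compress, k=4).
Iteration 5: no outgoing edges from {compress}; recursion stops.
k values: 0, 1, 1, 2, 2, 3, 3, 4; the maximum is 4.

4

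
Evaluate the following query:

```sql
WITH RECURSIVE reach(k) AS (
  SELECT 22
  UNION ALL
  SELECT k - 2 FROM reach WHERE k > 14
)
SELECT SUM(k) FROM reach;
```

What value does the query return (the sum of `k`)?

90

Base: k=22.
Iteration 1: 22 > 14 holds -> k = 22 - 2 = 20.
Iteration 2: 20 > 14 holds -> k = 20 - 2 = 18.
Iteration 3: 18 > 14 holds -> k = 18 - 2 = 16.
Iteration 4: 16 > 14 holds -> k = 16 - 2 = 14.
Iteration 5: 14 > 14 fails; recursion stops.
SUM(k) = 22 + 20 + 18 + 16 + 14 = 90.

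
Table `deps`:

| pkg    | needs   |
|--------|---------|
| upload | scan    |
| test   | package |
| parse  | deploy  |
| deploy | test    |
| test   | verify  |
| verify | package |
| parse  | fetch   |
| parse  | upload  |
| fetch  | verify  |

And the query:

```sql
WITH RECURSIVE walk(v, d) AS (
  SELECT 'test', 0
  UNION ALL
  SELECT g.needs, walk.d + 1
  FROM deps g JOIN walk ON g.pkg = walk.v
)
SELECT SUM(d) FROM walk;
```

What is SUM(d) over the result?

4

Base: (test, d=0).
Iteration 1: edges from {test} -> (package, d=1), (verify, d=1).
Iteration 2: edges from {package,verify} -> (package, d=2).
Iteration 3: no outgoing edges from {package}; recursion stops.
SUM(d) = 0 + 1 + 1 + 2 = 4.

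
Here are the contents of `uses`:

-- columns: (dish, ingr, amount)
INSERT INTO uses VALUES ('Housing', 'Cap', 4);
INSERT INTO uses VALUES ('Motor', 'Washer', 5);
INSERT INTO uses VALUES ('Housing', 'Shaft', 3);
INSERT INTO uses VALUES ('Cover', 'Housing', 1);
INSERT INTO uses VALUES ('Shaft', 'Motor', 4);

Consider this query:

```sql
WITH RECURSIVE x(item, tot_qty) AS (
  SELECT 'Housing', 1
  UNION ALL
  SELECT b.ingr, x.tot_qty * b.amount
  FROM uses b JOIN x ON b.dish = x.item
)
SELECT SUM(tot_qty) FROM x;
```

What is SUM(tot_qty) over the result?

Base: (Housing, tot_qty=1).
Iteration 1: components of {Housing} -> Cap = 1*4 = 4, Shaft = 1*3 = 3.
Iteration 2: components of {Cap,Shaft} -> Motor = 3*4 = 12.
Iteration 3: components of {Motor} -> Washer = 12*5 = 60.
Iteration 4: no further components; recursion stops.
SUM(tot_qty) = 1 + 3 + 4 + 12 + 60 = 80.

80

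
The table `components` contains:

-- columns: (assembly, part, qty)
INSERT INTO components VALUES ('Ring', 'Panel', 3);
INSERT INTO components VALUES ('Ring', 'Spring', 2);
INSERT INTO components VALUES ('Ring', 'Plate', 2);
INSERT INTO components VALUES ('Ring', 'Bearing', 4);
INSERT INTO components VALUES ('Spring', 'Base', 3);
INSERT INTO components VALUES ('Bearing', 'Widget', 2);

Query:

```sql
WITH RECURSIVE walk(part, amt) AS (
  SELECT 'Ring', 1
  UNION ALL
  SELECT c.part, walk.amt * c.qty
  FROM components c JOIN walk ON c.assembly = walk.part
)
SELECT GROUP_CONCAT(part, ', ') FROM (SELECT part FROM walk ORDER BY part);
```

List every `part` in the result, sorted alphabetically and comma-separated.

Base: (Ring, amt=1).
Iteration 1: components of {Ring} -> Bearing = 1*4 = 4, Panel = 1*3 = 3, Plate = 1*2 = 2, Spring = 1*2 = 2.
Iteration 2: components of {Bearing,Panel,Plate,Spring} -> Base = 2*3 = 6, Widget = 4*2 = 8.
Iteration 3: no further components; recursion stops.

Base, Bearing, Panel, Plate, Ring, Spring, Widget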